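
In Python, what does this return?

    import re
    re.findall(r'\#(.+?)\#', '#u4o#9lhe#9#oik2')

['u4o', '9']

A `+?`/`*?`/`{m,n}?` starts at its minimum and grows only as far as needed for what follows to match.
Matches: at [0:5] match '#u4o#', group 1 = 'u4o'; at [9:12] match '#9#', group 1 = '9'.
`findall` collects group 1 from each match (2 total).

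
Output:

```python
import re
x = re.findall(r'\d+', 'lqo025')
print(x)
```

The pattern matches one or more of a digit.
Matches: at [3:6] → '025'.
`findall` yields the raw match text (1 of them) because the pattern has no groups.

['025']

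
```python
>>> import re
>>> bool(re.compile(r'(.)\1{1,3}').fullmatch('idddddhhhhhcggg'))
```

`\1` has to match the exact text group 1 already captured.
`re.fullmatch` is like wrapping the pattern in `^…$` (in single-line mode).
Here the string isn't matched end-to-end, so the call returns None, and `bool(None)` is False.

False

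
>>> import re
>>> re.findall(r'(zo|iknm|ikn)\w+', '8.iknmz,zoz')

`|` is ordered: at each position the engine commits to the first alternative that works.
Because there's exactly one group, `findall` drops the full match and keeps group 1 from each hit.

['iknm', 'zo']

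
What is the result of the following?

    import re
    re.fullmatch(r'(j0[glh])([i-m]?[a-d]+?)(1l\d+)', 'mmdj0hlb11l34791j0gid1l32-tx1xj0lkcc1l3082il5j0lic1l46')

None

Pattern: the literal 'j0', then one of [glh] (captured); then optionally a character in [i-m], then one or more of a character in [a-d] (lazy) (captured); then the literal '1l', then one or more of a digit (captured).
`re.fullmatch` is like wrapping the pattern in `^…$` (in single-line mode).
Here there's no way to consume every character, so the call returns None.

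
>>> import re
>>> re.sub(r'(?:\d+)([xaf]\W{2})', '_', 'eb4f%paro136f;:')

'eb4f%paro_'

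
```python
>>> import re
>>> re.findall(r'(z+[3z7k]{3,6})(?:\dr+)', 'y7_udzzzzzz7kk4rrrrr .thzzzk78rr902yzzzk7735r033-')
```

Because there's exactly one group, `findall` drops the full match and keeps group 1 from each hit.

['zzzzzz7kk', 'zzzk7', 'zzzk773']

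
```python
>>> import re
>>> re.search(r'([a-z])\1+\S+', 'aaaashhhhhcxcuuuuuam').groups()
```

After group 1 captures some text, `\1` only succeeds where that same text appears again.
`re.search` tries every starting position until one works.
The match spans [0:20] → 'aaaashhhhhcxcuuuuuam'.
Captured: group 1 = 'a'.

('a',)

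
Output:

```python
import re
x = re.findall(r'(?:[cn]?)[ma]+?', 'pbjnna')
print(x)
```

Pattern: optionally one of [cn] (non-capturing group); then one or more of one of [ma] (lazy).
Walking the string: at [4:6] → 'na'.
No capturing groups, so `findall` returns the 1 full match string.

['na']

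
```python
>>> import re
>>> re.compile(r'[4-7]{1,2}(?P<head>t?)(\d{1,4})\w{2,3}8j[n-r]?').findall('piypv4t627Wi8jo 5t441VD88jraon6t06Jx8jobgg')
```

[('t', '627'), ('t', '441'), ('t', '06')]

Multiple groups make `findall` return tuples — one 2-tuple for each match.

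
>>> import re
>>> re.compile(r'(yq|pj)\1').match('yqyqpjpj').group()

'yqyq'

A backreference is literal: `\1` must see the identical characters the first group matched.
`re.match` only tries the pattern at the start of the string.
The match spans [0:4] → 'yqyq'.
Captured: group 1 = 'yq'.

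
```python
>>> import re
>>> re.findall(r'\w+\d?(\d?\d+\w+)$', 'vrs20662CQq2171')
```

The pattern matches one or more of a word character, then optionally a digit; then optionally a digit, then one or more of a digit, then one or more of a word character (captured); then anchored at the end.
`findall` collects group 1 from the one match (1 total).

['71']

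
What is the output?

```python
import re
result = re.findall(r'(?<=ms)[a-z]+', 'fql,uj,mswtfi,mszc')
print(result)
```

['wtfi', 'zc']

The `(?=…)`/`(?<=…)` assertion just peeks at neighbouring text; it doesn't advance the match position.
Scanning left to right: at [9:13] → 'wtfi'; at [16:18] → 'zc'.
No capturing groups, so `findall` returns the 2 full match strings.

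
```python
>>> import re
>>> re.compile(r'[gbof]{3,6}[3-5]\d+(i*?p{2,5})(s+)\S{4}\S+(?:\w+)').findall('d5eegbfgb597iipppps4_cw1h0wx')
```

[('iipppp', 's')]

The pattern matches 3 to 6 of one of [gbof], then a character in [3-5], then one or more of a digit; then zero or more of the literal 'i' (lazy), then 2 to 5 of the literal 'p' (captured); then one or more of a literal 's' (captured); then exactly 4 of a non-whitespace character, then one or more of a non-whitespace character; then one or more of a word character (non-capturing group).
Scanning left to right: at [4:28] match 'gbfgb597iipppps4_cw1h0wx', groups = ('iipppp', 's').
With 2 capturing groups, `findall` returns a 2-tuple per match.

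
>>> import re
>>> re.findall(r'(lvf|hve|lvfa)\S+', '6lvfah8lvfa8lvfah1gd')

['lvf']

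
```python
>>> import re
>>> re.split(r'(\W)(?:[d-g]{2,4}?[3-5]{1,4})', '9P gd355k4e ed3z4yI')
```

['9P', ' ', 'k4e', ' ', 'z4yI']

The group in the pattern means `split` returns the separators' captures alongside the pieces.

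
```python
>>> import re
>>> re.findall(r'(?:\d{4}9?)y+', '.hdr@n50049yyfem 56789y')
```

['50049yy', '56789y']

This matches exactly 4 of a digit, then optionally a literal '9' (non-capturing group); then one or more of a literal 'y'.
Walking the string: at [6:13] → '50049yy'; at [17:23] → '56789y'.
Since nothing is captured, `findall` lists the 2 matched substrings directly.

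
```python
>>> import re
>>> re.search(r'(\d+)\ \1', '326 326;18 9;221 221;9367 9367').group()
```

'326 326'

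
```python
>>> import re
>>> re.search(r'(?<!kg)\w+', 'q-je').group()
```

'q'

A negative assertion filters positions out without eating any characters.
Unlike `match`, `search` isn't anchored — it looks for the pattern anywhere in the string.
The match spans [0:1] → 'q'.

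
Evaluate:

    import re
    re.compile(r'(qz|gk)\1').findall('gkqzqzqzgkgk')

A backreference is literal: `\1` must see the identical characters the first group matched.
Scanning left to right: at [2:6] match 'qzqz', group 1 = 'qz'; at [8:12] match 'gkgk', group 1 = 'gk'.
One capturing group, so `findall` returns just the captured substring from each match — 2 in all.

['qz', 'gk']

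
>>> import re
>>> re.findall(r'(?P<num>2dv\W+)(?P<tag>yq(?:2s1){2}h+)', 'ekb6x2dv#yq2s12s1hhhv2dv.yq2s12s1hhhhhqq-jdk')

[('2dv#', 'yq2s12s1hhh'), ('2dv.', 'yq2s12s1hhhhh')]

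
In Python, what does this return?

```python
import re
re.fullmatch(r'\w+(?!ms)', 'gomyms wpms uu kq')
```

`fullmatch` succeeds only if the pattern covers the string from start to end.
Here there's no way to consume every character, so the call returns None.

None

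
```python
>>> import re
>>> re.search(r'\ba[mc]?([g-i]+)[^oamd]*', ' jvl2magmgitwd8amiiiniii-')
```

None

Here nothing in the string fits, so the call returns None.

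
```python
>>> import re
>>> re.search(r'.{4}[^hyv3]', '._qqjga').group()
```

'._qqj'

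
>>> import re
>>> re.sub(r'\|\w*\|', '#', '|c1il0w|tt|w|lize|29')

'#tt#lize|29'

`sub` substitutes '#' at each match site.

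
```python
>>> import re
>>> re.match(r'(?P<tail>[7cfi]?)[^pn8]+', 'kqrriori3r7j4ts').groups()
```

('',)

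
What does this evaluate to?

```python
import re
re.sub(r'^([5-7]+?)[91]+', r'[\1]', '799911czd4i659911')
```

Pattern: anchored at the start of the string; then one or more of a character in [5-7] (lazy) (captured); then one or more of one of [91].
Matches: at [0:6] → '799911'.
The replacement refers to a captured group, so each match is rewritten using its own captured text.

'[7]czd4i659911'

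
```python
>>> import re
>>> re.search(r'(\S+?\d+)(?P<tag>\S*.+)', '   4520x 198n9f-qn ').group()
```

'4520x 198n9f-qn '

Pattern: one or more of a non-whitespace character (lazy), then one or more of a digit (captured); then zero or more of a non-whitespace character, then one or more of any character (captured as 'tag').
The match spans [3:19] → '4520x 198n9f-qn '.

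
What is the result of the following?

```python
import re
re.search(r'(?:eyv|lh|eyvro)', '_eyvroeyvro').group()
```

'eyv'

Alternation isn't longest-match — the leftmost alternative that fits at this position is chosen.
`re.search` scans for the first position where the pattern succeeds.
The match spans [1:4] → 'eyv'.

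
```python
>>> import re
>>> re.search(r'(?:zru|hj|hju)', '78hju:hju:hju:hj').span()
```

(2, 4)

Alternation isn't longest-match — the leftmost alternative that fits at this position is chosen.
`re.search` tries every starting position until one works.
The match spans [2:4] → 'hj'.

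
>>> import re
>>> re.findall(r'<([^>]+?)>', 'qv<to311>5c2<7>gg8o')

Matches: at [2:9] match '<to311>', group 1 = 'to311'; at [12:15] match '<7>', group 1 = '7'.
One capturing group, so `findall` returns just the captured substring from each match — 2 in all.

['to311', '7']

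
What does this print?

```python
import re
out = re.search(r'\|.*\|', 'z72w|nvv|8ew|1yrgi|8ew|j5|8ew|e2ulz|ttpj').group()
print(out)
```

|nvv|8ew|1yrgi|8ew|j5|8ew|e2ulz|

The match spans [4:36] → '|nvv|8ew|1yrgi|8ew|j5|8ew|e2ulz|'.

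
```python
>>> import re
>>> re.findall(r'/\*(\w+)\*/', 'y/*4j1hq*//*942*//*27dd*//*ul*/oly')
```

['4j1hq', '942', '27dd', 'ul']

With a single group, `findall` returns only what that group captured — 4 items.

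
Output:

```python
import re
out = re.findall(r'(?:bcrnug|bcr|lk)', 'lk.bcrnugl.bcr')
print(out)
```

The regex engine tests alternatives in the order written; an earlier branch that matches wins even if a later one would match more.
Scanning left to right: at [0:2] → 'lk'; at [3:9] → 'bcrnug'; at [11:14] → 'bcr'.
With no groups in the pattern, `findall` gives back each whole match — 3 here.

['lk', 'bcrnug', 'bcr']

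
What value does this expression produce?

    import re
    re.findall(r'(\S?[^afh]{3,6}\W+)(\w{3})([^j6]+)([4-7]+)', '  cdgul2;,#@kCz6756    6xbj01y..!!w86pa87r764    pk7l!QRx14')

The pattern matches optionally a non-whitespace character, then 3 to 6 of any character except [afh], then one or more of a non-word character (captured); then exactly 3 of a word character (captured); then one or more of any character except [j6] (captured); then one or more of a character in [4-7] (captured).
Scanning left to right: at [23:45] match '6xbj01y..!!w86pa87r764', groups = ('6xbj01y..!!', 'w86', 'pa87r7', '64'); at [45:59] match '    pk7l!QRx14', groups = ('    ', 'pk7', 'l!QRx1', '4').
`findall` packs the 4 group values into a tuple for every match.

[('6xbj01y..!!', 'w86', 'pa87r7', '64'), ('    ', 'pk7', 'l!QRx1', '4')]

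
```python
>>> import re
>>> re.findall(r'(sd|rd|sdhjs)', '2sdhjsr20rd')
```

['sd', 'rd']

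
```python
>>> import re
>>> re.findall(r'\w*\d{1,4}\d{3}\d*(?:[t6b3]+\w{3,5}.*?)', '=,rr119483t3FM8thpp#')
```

This matches zero or more of a word character, then 1 to 4 of a digit; then exactly 3 of a digit, then zero or more of a digit; then one or more of one of [t6b3], then 3 to 5 of a word character, then zero or more of any character (lazy) (non-capturing group).
A non-greedy quantifier consumes as few characters as it can — just enough that the remainder of the pattern still matches from where it stops; whatever follows it matches normally.
Walking the string: at [2:17] → 'rr119483t3FM8th'.
With no groups in the pattern, `findall` gives back each whole match — 1 here.

['rr119483t3FM8th']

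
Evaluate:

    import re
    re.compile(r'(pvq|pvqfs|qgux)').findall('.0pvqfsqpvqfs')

Alternation isn't longest-match — the leftmost alternative that fits at this position is chosen.
`findall` collects group 1 from each match (2 total).

['pvq', 'pvq']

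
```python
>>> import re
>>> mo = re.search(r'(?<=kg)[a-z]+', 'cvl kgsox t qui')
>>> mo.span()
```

(6, 9)

Because the assertion is zero-width, the text it checks is not consumed and won't appear in the result.
`re.search` scans for the first position where the pattern succeeds.
The match spans [6:9] → 'sox'.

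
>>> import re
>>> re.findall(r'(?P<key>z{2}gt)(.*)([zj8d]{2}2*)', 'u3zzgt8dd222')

[('zzgt', '8', 'dd222')]

This matches exactly 2 of the literal 'z', then the literal 'gt' (captured as 'key'); then zero or more of any character (captured); then exactly 2 of one of [zj8d], then zero or more of the literal '2' (captured).
Multiple groups make `findall` return tuples — one 3-tuple for the one match.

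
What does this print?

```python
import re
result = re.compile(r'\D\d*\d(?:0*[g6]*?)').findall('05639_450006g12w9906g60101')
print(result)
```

Lazy quantifiers expand one character at a time until the remainder of the pattern can match.
Since nothing is captured, `findall` lists the 4 matched substrings directly.

['_450006', 'g12', 'w9906', 'g60101']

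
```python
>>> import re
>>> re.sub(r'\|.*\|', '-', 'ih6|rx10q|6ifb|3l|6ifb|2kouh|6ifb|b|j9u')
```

'ih6-j9u'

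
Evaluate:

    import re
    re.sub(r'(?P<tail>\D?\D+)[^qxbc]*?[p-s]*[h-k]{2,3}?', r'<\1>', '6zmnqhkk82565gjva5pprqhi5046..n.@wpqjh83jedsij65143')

This matches optionally a non-digit, then one or more of a non-digit (captured as 'tail'); then zero or more of any character except [qxbc] (lazy), then zero or more of a character in [p-s], then 2 to 3 of a character in [h-k] (lazy).
Matches: at [1:24] → 'zmnqhkk82565gjva5pprqhi'; at [28:46] → '..n.@wpqjh83jedsij'.
Each match is replaced using the text its own group 1 captured.

'6<zmnqhkk>5046<..n.@wpqjh>65143'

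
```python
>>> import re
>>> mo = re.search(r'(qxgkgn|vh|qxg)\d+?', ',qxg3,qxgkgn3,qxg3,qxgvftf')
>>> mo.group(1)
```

'qxg'

The match spans [1:5] → 'qxg3'.
Captured: group 1 = 'qxg'.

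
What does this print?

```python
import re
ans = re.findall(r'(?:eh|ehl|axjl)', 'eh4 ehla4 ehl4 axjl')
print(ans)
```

Alternation tries branches left to right and keeps the first one that lets the overall match succeed at that position.
With no groups in the pattern, `findall` gives back each whole match — 4 here.

['eh', 'eh', 'eh', 'axjl']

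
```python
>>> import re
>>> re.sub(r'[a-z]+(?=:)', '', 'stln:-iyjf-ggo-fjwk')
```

':-iyjf-ggo-fjwk'

Lookahead/lookbehind check context without consuming it, so the matched span excludes the asserted characters.
`sub` substitutes '' at each match site.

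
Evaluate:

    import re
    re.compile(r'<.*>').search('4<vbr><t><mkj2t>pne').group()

'<vbr><t><mkj2t>'

The match spans [1:16] → '<vbr><t><mkj2t>'.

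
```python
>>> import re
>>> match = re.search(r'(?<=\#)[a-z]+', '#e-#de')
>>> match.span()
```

(1, 2)

The lookaround is zero-width — it requires the adjacent text to match without consuming it, so the asserted text isn't part of the match.
`re.search` tries every starting position until one works.
The match spans [1:2] → 'e'.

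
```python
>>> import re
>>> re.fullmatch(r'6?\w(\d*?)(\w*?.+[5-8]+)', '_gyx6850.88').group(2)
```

'gyx6850.88'

This matches optionally a literal '6', then a word character; then zero or more of a digit (lazy) (captured); then zero or more of a word character (lazy), then one or more of any character, then one or more of a character in [5-8] (captured).
`re.fullmatch` requires the pattern to consume the entire string.
The match spans [0:11] → '_gyx6850.88'.
Captured: group 1 = '', group 2 = 'gyx6850.88'.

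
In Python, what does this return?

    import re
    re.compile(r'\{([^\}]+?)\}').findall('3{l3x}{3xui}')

['l3x', '3xui']

Walking the string: at [1:6] match '{l3x}', group 1 = 'l3x'; at [6:12] match '{3xui}', group 1 = '3xui'.
`findall` collects group 1 from each match (2 total).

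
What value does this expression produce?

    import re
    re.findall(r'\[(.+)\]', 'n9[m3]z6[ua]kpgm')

['m3]z6[ua']

`findall` collects group 1 from the one match (1 total).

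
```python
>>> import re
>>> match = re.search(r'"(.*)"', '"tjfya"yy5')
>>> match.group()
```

'"tjfya"'

Unlike `match`, `search` isn't anchored — it looks for the pattern anywhere in the string.
The match spans [0:7] → '"tjfya"'.
Captured: group 1 = 'tjfya'.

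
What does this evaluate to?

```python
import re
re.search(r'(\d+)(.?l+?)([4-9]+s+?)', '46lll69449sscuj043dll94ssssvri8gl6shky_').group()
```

A non-greedy quantifier consumes as few characters as it can — just enough that the remainder of the pattern still matches from where it stops; whatever follows it matches normally.
The match spans [0:11] → '46lll69449s'.

'46lll69449s'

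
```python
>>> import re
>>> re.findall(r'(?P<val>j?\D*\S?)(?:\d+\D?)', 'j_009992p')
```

['j_0']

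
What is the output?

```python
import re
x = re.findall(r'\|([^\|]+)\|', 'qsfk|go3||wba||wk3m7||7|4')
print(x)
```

With a single group, `findall` returns only what that group captured — 4 items.

['go3', 'wba', 'wk3m7', '7']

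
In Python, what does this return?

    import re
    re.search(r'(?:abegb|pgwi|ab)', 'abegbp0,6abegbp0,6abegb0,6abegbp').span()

The regex engine tests alternatives in the order written; an earlier branch that matches wins even if a later one would match more.
`search` walks the string left to right and returns the first match it finds.
The match spans [0:5] → 'abegb'.

(0, 5)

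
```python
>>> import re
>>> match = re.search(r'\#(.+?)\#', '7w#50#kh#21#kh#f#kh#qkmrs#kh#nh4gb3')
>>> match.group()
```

The match spans [2:6] → '#50#'.

'#50#'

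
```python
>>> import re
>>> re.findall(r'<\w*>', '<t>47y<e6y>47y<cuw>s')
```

`findall` yields the raw match text (3 of them) because the pattern has no groups.

['<t>', '<e6y>', '<cuw>']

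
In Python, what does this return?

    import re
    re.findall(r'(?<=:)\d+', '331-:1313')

['1313']

Because the assertion is zero-width, the text it checks is not consumed and won't appear in the result.
With no groups in the pattern, `findall` gives back each whole match — 1 here.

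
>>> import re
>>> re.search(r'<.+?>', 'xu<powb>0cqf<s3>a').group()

'<powb>'

A non-greedy quantifier consumes as few characters as it can — just enough that the remainder of the pattern still matches from where it stops; whatever follows it matches normally.
The match spans [2:8] → '<powb>'.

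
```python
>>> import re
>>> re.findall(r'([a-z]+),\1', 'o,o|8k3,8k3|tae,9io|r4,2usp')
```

['o']

After group 1 captures some text, `\1` only succeeds where that same text appears again.
Because there's exactly one group, `findall` drops the full match and keeps group 1 from the one hit.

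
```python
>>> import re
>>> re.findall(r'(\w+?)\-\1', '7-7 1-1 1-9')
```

After group 1 captures some text, `\1` only succeeds where that same text appears again.
Walking the string: at [0:3] match '7-7', group 1 = '7'; at [4:7] match '1-1', group 1 = '1'.
Because there's exactly one group, `findall` drops the full match and keeps group 1 from each hit.

['7', '1']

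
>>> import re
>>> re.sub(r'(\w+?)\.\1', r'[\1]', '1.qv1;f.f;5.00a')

After group 1 captures some text, `\1` only succeeds where that same text appears again.
Matches: at [6:9] → 'f.f'.
Each match is replaced using the text its own group 1 captured.

'1.qv1;[f];5.00a'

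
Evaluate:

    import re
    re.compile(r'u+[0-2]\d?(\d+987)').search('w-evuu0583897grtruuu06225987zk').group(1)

Pattern: one or more of the literal 'u', then a character in [0-2], then optionally a digit; then one or more of a digit, then the literal '987' (captured).
`re.search` scans for the first position where the pattern succeeds.
The match spans [17:28] → 'uuu06225987'.
Captured: group 1 = '225987'.

'225987'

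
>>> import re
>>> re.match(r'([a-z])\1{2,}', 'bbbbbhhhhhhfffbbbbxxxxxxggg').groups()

The match spans [0:5] → 'bbbbb'.
Captured: group 1 = 'b'.

('b',)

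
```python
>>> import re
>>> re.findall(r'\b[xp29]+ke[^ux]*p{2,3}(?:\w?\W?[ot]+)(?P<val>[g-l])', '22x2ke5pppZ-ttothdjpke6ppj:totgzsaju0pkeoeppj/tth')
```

The pattern matches a word boundary (`\b`, zero-width); then one or more of one of [xp29]; then the literal 'ke', then zero or more of any character except [ux], then 2 to 3 of the literal 'p'; then optionally a word character, then optionally a non-word character, then one or more of one of [ot] (non-capturing group); then a character in [g-l] (captured as 'val').
`findall` collects group 1 from the one match (1 total).

['g']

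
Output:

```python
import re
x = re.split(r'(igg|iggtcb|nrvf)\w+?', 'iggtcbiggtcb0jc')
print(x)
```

['', 'igg', 'cb', 'igg', 'cb0jc']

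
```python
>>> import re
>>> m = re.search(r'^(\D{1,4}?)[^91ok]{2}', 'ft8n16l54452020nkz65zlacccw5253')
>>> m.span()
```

With the lazy modifier that quantifier settles for the fewest repetitions that let the rest of the pattern succeed (the atoms after it are unaffected and can still be greedy).
The match spans [0:3] → 'ft8'.

(0, 3)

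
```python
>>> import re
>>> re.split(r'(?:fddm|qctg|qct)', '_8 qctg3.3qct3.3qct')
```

['_8 ', '3.3', '3.3', '']

Branches in `(...|...)` are attempted left-to-right; the first branch that allows the whole pattern to succeed is taken.
The string is cut at each match, leaving 4 pieces.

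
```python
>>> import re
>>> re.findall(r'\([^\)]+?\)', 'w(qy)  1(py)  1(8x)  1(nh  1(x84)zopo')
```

['(qy)', '(py)', '(8x)', '(nh  1(x84)']

Scanning left to right: at [1:5] → '(qy)'; at [8:12] → '(py)'; at [15:19] → '(8x)'; at [22:33] → '(nh  1(x84)'.
`findall` yields the raw match text (4 of them) because the pattern has no groups.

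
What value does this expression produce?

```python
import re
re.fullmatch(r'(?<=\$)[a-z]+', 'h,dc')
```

Because the assertion is zero-width, the text it checks is not consumed and won't appear in the result.
`fullmatch` succeeds only if the pattern covers the string from start to end.
Here the pattern can't cover the whole string, so the call returns None.

None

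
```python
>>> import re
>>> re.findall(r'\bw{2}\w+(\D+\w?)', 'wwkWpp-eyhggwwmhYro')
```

['-eyhggwwmhYro']

The pattern matches a word boundary (`\b`, zero-width); then exactly 2 of a literal 'w', then one or more of a word character; then one or more of a non-digit, then optionally a word character (captured).
Matches: at [0:19] match 'wwkWpp-eyhggwwmhYro', group 1 = '-eyhggwwmhYro'.
With a single group, `findall` returns only what that group captured — 1 item.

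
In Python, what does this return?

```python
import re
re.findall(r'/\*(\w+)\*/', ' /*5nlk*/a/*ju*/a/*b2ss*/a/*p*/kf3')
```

`findall` collects group 1 from each match (4 total).

['5nlk', 'ju', 'b2ss', 'p']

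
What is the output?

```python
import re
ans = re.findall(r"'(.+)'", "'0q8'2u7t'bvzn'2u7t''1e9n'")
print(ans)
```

Because there's exactly one group, `findall` drops the full match and keeps group 1 from the one hit.

["0q8'2u7t'bvzn'2u7t''1e9n"]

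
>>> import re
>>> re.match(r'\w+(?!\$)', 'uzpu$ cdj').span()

(0, 3)

With `match`, the pattern is implicitly anchored at the beginning.
The match spans [0:3] → 'uzp'.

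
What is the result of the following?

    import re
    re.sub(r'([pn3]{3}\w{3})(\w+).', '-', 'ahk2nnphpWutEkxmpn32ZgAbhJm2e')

This matches exactly 3 of one of [pn3], then exactly 3 of a word character (captured); then one or more of a word character (captured); then any character.
Matches: at [4:29] → 'nnphpWutEkxmpn32ZgAbhJm2e'.
Every occurrence is swapped for '-'.

'ahk2-'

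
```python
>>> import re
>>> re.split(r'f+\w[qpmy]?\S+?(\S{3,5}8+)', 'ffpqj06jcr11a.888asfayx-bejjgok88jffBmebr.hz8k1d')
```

The pattern matches one or more of the literal 'f', then a word character, then optionally one of [qpmy]; then one or more of a non-whitespace character (lazy); then 3 to 5 of a non-whitespace character, then one or more of the literal '8' (captured).
The `?` after the quantifier makes it lazy — it takes as little as possible before letting the rest of the pattern try.
Matches to split on: at [0:17] → 'ffpqj06jcr11a.888'; at [19:33] → 'fayx-bejjgok88'; at [34:45] → 'ffBmebr.hz8'.
With a capturing group present, the delimiter's captured portion is kept in the result list.

['', 'r11a.888', 'as', 'jjgok88', 'j', 'br.hz8', 'k1d']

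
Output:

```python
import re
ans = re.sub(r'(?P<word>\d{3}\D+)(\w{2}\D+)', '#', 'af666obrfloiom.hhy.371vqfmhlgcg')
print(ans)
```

af##

Pattern: exactly 3 of a digit, then one or more of a non-digit (captured as 'word'); then exactly 2 of a word character, then one or more of a non-digit (captured).
Matches: at [2:19] → '666obrfloiom.hhy.'; at [19:31] → '371vqfmhlgcg'.
`sub` substitutes '#' at each match site.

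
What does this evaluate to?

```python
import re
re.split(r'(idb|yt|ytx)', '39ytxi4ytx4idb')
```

['39', 'yt', 'xi4', 'yt', 'x4', 'idb', '']

`|` is ordered: at each position the engine commits to the first alternative that works.
Matches to split on: at [2:4] → 'yt'; at [7:9] → 'yt'; at [11:14] → 'idb'.
Because the pattern has a capturing group, `split` also inserts each captured text between the pieces.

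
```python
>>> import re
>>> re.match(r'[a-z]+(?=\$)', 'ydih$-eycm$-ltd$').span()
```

(0, 4)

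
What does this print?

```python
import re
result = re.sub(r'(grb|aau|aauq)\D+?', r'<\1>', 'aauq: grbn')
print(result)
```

Alternation isn't longest-match — the leftmost alternative that fits at this position is chosen.
Matches: at [0:4] → 'aauq'; at [6:10] → 'grbn'.
The replacement refers to a captured group, so each match is rewritten using its own captured text.

<aau>: <grb>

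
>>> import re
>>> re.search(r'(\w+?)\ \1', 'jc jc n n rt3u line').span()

A backreference is literal: `\1` must see the identical characters the first group matched.
Unlike `match`, `search` isn't anchored — it looks for the pattern anywhere in the string.
The match spans [0:5] → 'jc jc'.
Captured: group 1 = 'jc'.

(0, 5)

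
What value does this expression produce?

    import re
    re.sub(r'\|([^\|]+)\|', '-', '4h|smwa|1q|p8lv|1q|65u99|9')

Matches: at [2:8] → '|smwa|'; at [10:16] → '|p8lv|'; at [18:25] → '|65u99|'.
`sub` substitutes '-' at each match site.

'4h-1q-1q-9'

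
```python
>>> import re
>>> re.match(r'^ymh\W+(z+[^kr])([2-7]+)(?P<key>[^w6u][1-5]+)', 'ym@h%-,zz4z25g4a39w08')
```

None

`re.match` only tries the pattern at the start of the string.
Here position 0 doesn't satisfy it, so the call returns None.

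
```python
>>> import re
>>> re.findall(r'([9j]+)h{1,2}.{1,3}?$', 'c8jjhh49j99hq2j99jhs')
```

['j99j']

Because there's exactly one group, `findall` drops the full match and keeps group 1 from the one hit.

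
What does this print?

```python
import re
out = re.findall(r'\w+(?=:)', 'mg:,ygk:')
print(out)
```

['mg', 'ygk']

Lookahead/lookbehind check context without consuming it, so the matched span excludes the asserted characters.
With no groups in the pattern, `findall` gives back each whole match — 2 here.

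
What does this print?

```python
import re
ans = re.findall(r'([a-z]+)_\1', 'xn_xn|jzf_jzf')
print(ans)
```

`\1` has to match the exact text group 1 already captured.
Walking the string: at [0:5] match 'xn_xn', group 1 = 'xn'; at [6:13] match 'jzf_jzf', group 1 = 'jzf'.
`findall` collects group 1 from each match (2 total).

['xn', 'jzf']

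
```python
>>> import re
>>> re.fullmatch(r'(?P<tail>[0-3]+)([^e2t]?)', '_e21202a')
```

The pattern matches one or more of a character in [0-3] (captured as 'tail'); then optionally any character except [e2t] (captured).
`fullmatch` succeeds only if the pattern covers the string from start to end.
Here there's no way to consume every character, so the call returns None.

None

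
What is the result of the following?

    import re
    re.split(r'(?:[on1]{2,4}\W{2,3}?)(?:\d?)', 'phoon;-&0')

This matches 2 to 4 of one of [on1], then 2 to 3 of a non-word character (lazy) (non-capturing group); then optionally a digit (non-capturing group).
Matches to split on: at [2:7] → 'oon;-'.
Each match becomes a cut point; 2 segments remain.

['ph', '&0']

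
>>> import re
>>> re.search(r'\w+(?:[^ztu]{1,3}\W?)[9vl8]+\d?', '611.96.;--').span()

(0, 6)

Pattern: one or more of a word character; then 1 to 3 of any character except [ztu], then optionally a non-word character (non-capturing group); then one or more of one of [9vl8], then optionally a digit.
`re.search` tries every starting position until one works.
The match spans [0:6] → '611.96'.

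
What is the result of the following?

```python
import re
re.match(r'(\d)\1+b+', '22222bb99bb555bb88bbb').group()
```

'22222bb'

With `match`, the pattern is implicitly anchored at the beginning.
The match spans [0:7] → '22222bb'.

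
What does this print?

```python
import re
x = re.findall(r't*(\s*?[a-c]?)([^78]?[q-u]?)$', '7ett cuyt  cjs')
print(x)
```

The pattern matches zero or more of a literal 't'; then zero or more of whitespace (lazy), then optionally a character in [a-c] (captured); then optionally any character except [78], then optionally a character in [q-u] (captured); then anchored at the end.
Matches: at [8:14] match 't  cjs', groups = ('  c', 'js'); at [14:14] match '', groups = ('', '').
`findall` packs the 2 group values into a tuple for every match.

[('  c', 'js'), ('', '')]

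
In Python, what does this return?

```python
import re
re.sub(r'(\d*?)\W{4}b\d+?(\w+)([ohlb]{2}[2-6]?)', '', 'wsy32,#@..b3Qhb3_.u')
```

Pattern: zero or more of a digit (lazy) (captured); then exactly 4 of a non-word character, then the literal 'b', then one or more of a digit (lazy); then one or more of a word character (captured); then exactly 2 of one of [ohlb], then optionally a character in [2-6] (captured).
Matches: at [6:16] → '#@..b3Qhb3'.
`sub` substitutes '' at each match site.

'wsy32,_.u'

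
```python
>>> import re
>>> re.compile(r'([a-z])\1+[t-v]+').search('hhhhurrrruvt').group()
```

'hhhhu'

After group 1 captures some text, `\1` only succeeds where that same text appears again.
`re.search` scans for the first position where the pattern succeeds.
The match spans [0:5] → 'hhhhu'.
Captured: group 1 = 'h'.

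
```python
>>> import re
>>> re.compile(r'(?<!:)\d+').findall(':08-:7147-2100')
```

['8', '147', '2100']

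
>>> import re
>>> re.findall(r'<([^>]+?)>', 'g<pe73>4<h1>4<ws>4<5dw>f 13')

['pe73', 'h1', 'ws', '5dw']

Matches: at [1:7] match '<pe73>', group 1 = 'pe73'; at [8:12] match '<h1>', group 1 = 'h1'; at [13:17] match '<ws>', group 1 = 'ws'; at [18:23] match '<5dw>', group 1 = '5dw'.
With a single group, `findall` returns only what that group captured — 4 items.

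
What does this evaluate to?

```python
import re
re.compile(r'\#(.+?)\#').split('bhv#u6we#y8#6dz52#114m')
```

Matches to split on: at [3:9] → '#u6we#'; at [11:18] → '#6dz52#'.
The group in the pattern means `split` returns the separators' captures alongside the pieces.

['bhv', 'u6we', 'y8', '6dz52', '114m']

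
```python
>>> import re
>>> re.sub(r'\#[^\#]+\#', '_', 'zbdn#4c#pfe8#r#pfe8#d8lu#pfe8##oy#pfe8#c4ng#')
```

'zbdn_pfe8_pfe8_pfe8#_pfe8_'

Each match is replaced by '_'.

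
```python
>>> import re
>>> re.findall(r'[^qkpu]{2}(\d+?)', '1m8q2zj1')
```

['8', '1']

`findall` collects group 1 from each match (2 total).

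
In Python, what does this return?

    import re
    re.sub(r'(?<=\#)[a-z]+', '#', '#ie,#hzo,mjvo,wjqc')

'##,##,mjvo,wjqc'

Because the assertion is zero-width, the text it checks is not consumed and won't appear in the result.
Matches: at [1:3] → 'ie'; at [5:8] → 'hzo'.
Every occurrence is swapped for '#'.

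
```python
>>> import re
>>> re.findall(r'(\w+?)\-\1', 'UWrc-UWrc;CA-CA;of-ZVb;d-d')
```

['UWrc', 'CA', 'd']

`\1` has to match the exact text group 1 already captured.
Matches: at [0:9] match 'UWrc-UWrc', group 1 = 'UWrc'; at [10:15] match 'CA-CA', group 1 = 'CA'; at [23:26] match 'd-d', group 1 = 'd'.
One capturing group, so `findall` returns just the captured substring from each match — 3 in all.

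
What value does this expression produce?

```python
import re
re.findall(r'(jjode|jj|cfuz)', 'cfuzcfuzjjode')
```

Alternation tries branches left to right and keeps the first one that lets the overall match succeed at that position.
With a single group, `findall` returns only what that group captured — 3 items.

['cfuz', 'cfuz', 'jjode']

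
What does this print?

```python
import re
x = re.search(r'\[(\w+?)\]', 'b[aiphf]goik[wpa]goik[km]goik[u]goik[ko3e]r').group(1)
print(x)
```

aiphf

Unlike `match`, `search` isn't anchored — it looks for the pattern anywhere in the string.
The match spans [1:8] → '[aiphf]'.
Captured: group 1 = 'aiphf'.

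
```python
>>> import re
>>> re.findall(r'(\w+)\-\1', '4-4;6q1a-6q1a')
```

`\1` is not a pattern — it's the concrete string captured by group 1, re-applied verbatim.
With a single group, `findall` returns only what that group captured — 2 items.

['4', '6q1a']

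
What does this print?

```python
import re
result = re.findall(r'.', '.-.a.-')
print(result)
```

Pattern: any character.
Since nothing is captured, `findall` lists the 6 matched substrings directly.

['.', '-', '.', 'a', '.', '-']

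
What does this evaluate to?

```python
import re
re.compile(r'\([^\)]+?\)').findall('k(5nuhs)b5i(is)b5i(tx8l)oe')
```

Matches: at [1:8] → '(5nuhs)'; at [11:15] → '(is)'; at [18:24] → '(tx8l)'.
Since nothing is captured, `findall` lists the 3 matched substrings directly.

['(5nuhs)', '(is)', '(tx8l)']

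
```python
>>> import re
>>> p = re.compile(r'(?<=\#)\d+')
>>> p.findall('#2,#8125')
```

['2', '8125']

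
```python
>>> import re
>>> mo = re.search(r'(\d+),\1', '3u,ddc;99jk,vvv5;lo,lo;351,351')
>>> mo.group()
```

After group 1 captures some text, `\1` only succeeds where that same text appears again.
`search` walks the string left to right and returns the first match it finds.
The match spans [23:30] → '351,351'.
Captured: group 1 = '351'.

'351,351'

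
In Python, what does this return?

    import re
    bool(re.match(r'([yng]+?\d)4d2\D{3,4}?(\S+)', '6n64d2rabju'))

False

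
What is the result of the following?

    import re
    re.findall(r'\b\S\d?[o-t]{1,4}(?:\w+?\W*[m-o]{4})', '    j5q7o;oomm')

['j5q7o;oomm']

Pattern: a word boundary (`\b`, zero-width); then a non-whitespace character, then optionally a digit; then 1 to 4 of a character in [o-t]; then one or more of a word character (lazy), then zero or more of a non-word character, then exactly 4 of a character in [m-o] (non-capturing group).
Scanning left to right: at [4:14] → 'j5q7o;oomm'.
`findall` yields the raw match text (1 of them) because the pattern has no groups.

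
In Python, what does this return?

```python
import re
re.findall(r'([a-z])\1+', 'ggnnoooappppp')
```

['g', 'n', 'o', 'p']

`\1` is not a pattern — it's the concrete string captured by group 1, re-applied verbatim.
One capturing group, so `findall` returns just the captured substring from each match — 4 in all.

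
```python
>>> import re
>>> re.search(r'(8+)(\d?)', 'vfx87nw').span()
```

(3, 5)

Pattern: one or more of a literal '8' (captured); then optionally a digit (captured).
`search` walks the string left to right and returns the first match it finds.
The match spans [3:5] → '87'.
Captured: group 1 = '8', group 2 = '7'.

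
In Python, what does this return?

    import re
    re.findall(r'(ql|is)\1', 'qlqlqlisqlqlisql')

`\1` has to match the exact text group 1 already captured.
Walking the string: at [0:4] match 'qlql', group 1 = 'ql'; at [8:12] match 'qlql', group 1 = 'ql'.
Because there's exactly one group, `findall` drops the full match and keeps group 1 from each hit.

['ql', 'ql']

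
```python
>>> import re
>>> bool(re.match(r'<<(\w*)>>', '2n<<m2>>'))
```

False

`match` is anchored at position 0; if the pattern doesn't fit there, it returns None.
Here position 0 doesn't satisfy it, so the call returns None, and `bool(None)` is False.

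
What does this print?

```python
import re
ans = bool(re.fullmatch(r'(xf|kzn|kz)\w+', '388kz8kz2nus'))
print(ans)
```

False

`fullmatch` succeeds only if the pattern covers the string from start to end.
Here the string isn't matched end-to-end, so the call returns None, and `bool(None)` is False.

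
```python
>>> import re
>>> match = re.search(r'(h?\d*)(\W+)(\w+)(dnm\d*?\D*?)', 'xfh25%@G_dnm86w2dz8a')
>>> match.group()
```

'h25%@G_dnm'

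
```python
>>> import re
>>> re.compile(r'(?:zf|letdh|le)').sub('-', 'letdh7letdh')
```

Alternation tries branches left to right and keeps the first one that lets the overall match succeed at that position.
Matches: at [0:5] → 'letdh'; at [6:11] → 'letdh'.
Every occurrence is swapped for '-'.

'-7-'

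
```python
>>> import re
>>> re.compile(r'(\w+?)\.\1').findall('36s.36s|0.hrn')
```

['36s']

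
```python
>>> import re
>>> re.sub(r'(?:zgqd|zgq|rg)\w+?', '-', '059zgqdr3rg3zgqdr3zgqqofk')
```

'059-3--3-ofk'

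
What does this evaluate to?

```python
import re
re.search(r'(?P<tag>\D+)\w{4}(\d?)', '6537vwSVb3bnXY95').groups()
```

The match spans [4:13] → 'vwSVb3bnX'.
Captured: group 1 = 'vwSVb', group 2 = ''.

('vwSVb', '')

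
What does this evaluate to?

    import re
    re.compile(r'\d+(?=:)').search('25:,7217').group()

'25'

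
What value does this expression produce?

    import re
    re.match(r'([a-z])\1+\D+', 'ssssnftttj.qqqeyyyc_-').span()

(0, 21)

`re.match` won't scan ahead — the pattern has to work from the very first character.
The match spans [0:21] → 'ssssnftttj.qqqeyyyc_-'.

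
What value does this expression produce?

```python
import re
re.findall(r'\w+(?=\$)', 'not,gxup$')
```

['gxup']

The positive lookaround only admits positions where the adjacent text matches; those characters stay outside the span.
Since nothing is captured, `findall` lists the 1 matched substring directly.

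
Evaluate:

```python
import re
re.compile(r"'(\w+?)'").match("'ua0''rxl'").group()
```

"'ua0'"

`re.match` won't scan ahead — the pattern has to work from the very first character.
The match spans [0:5] → "'ua0'".
Captured: group 1 = 'ua0'.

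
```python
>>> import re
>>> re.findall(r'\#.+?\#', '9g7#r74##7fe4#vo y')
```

Because the quantifier is non-greedy, it stops expanding at the earliest point where the rest of the pattern can succeed.
Scanning left to right: at [3:8] → '#r74#'; at [8:14] → '#7fe4#'.
`findall` yields the raw match text (2 of them) because the pattern has no groups.

['#r74#', '#7fe4#']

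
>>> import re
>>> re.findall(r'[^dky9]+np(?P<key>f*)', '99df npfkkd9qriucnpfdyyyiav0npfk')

['f', 'f', 'f']

The pattern matches one or more of any character except [dky9], then the literal 'np'; then zero or more of a literal 'f' (captured as 'key').
One capturing group, so `findall` returns just the captured substring from each match — 3 in all.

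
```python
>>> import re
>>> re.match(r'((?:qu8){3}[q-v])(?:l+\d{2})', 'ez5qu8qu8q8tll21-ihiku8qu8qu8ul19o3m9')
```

None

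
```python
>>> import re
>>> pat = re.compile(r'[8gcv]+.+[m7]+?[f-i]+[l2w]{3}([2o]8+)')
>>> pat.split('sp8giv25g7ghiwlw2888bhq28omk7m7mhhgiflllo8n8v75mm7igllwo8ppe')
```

This matches one or more of one of [8gcv], then one or more of any character; then one or more of one of [m7] (lazy), then one or more of a character in [f-i], then exactly 3 of one of [l2w]; then one of [2o], then one or more of a literal '8' (captured).
Matches to split on: at [2:57] → '8giv25g7ghiwlw2888bhq28omk7m7mhhgiflllo8n8v75mm7igllwo8'.
Because the pattern has a capturing group, `split` also inserts each captured text between the pieces.

['sp', 'o8', 'ppe']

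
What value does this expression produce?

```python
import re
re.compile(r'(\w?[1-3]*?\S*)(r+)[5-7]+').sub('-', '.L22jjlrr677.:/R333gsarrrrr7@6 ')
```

'-@6 '

This matches optionally a word character, then zero or more of a character in [1-3] (lazy), then zero or more of a non-whitespace character (captured); then one or more of a literal 'r' (captured); then one or more of a character in [5-7].
Matches: at [0:28] → '.L22jjlrr677.:/R333gsarrrrr7'.
`sub` substitutes '-' at each match site.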